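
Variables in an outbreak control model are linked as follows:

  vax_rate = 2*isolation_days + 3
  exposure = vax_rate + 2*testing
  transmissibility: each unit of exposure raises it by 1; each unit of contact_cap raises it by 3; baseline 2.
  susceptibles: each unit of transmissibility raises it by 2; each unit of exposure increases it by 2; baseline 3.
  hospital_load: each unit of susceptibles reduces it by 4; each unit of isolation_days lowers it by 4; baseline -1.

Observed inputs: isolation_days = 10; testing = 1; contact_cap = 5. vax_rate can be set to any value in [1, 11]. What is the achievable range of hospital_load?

Intervening on vax_rate fixes its value directly, overriding its dependence on isolation_days.
Substituting into the exposure equation gives exposure = vax_rate + 2.
Substituting into the transmissibility equation gives transmissibility = vax_rate + 19.
susceptibles becomes 4*vax_rate + 45.
Substituting into the hospital_load equation gives hospital_load = -16*vax_rate - 221.
Linear in vax_rate, so extremes are at the endpoints: vax_rate = 1 gives hospital_load = -237; vax_rate = 11 gives hospital_load = -397.

-397 to -237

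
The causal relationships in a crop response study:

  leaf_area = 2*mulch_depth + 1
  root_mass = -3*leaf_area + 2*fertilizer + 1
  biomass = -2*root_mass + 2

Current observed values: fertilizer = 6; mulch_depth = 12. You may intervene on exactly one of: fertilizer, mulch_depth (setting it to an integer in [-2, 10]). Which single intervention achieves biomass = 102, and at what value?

set mulch_depth = 10

Intervening on fertilizer: biomass = -4*fertilizer + 150. Reaching 102 requires fertilizer = 12, outside [-2, 10].
Intervening on mulch_depth: with other inputs at their observed values, biomass = 12*mulch_depth - 18. Solving for 102 gives mulch_depth = 10, within [-2, 10].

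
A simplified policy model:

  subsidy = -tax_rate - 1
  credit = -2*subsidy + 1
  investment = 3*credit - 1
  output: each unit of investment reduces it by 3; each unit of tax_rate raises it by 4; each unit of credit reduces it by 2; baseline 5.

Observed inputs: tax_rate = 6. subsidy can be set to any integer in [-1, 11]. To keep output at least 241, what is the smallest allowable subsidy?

Intervening on subsidy fixes its value directly, overriding its dependence on tax_rate.
Substituting into the investment equation gives investment = -6*subsidy + 2.
output becomes 22*subsidy + 21.
Require 22*subsidy + 21 ≥ 241, so subsidy ≥ 10.
The smallest integer in [-1, 11] satisfying this is 10.

subsidy = 10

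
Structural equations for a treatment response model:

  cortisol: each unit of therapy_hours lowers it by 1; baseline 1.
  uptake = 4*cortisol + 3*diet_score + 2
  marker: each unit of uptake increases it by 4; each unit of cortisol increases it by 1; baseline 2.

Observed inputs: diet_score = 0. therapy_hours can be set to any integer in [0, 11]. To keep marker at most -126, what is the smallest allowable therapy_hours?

Substituting into the uptake equation gives uptake = -4*therapy_hours + 6.
Substituting into the marker equation gives marker = -17*therapy_hours + 27.
Require -17*therapy_hours + 27 ≤ -126, so therapy_hours ≥ 9.
The smallest integer in [0, 11] satisfying this is 9.

therapy_hours = 9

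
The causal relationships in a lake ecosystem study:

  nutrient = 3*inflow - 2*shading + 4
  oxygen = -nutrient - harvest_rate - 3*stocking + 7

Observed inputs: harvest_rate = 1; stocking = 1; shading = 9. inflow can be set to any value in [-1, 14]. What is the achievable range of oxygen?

Substituting into the nutrient equation gives nutrient = 3*inflow - 14.
This gives oxygen = -3*inflow + 17.
Linear in inflow, so extremes are at the endpoints: inflow = -1 gives oxygen = 20; inflow = 14 gives oxygen = -25.

-25 to 20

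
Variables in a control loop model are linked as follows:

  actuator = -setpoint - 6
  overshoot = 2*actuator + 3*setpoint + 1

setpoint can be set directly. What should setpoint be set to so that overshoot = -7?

Substituting into the overshoot equation gives overshoot = setpoint - 11.
Solve setpoint - 11 = -7: setpoint = (-7 + 11) / 1 = 4.

setpoint = 4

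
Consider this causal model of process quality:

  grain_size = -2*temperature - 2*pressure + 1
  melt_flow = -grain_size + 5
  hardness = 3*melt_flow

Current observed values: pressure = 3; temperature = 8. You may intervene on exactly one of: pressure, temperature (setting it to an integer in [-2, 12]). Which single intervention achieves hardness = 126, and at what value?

set pressure = 11

Intervening on pressure: with other inputs at their observed values, hardness = 6*pressure + 60. Solving for 126 gives pressure = 11, within [-2, 12].
Intervening on temperature: hardness = 6*temperature + 30. Reaching 126 requires temperature = 16, outside [-2, 12].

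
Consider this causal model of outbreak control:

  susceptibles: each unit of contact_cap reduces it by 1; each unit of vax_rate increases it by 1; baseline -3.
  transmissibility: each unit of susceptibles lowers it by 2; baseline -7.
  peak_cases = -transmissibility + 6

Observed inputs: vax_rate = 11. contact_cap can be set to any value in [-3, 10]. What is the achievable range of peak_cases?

9 to 35

Substituting into the susceptibles equation gives susceptibles = -contact_cap + 8.
Substituting into the transmissibility equation gives transmissibility = 2*contact_cap - 23.
This gives peak_cases = -2*contact_cap + 29.
Linear in contact_cap, so extremes are at the endpoints: contact_cap = -3 gives peak_cases = 35; contact_cap = 10 gives peak_cases = 9.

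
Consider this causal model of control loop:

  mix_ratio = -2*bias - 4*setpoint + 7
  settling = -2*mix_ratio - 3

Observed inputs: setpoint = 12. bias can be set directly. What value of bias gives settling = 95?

Substituting into the mix_ratio equation gives mix_ratio = -2*bias - 41.
Substituting into the settling equation gives settling = 4*bias + 79.
Solve 4*bias + 79 = 95: bias = (95 - 79) / 4 = 4.

bias = 4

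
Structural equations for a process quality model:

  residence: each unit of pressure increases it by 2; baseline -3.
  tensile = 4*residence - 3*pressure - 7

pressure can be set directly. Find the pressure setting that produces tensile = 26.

pressure = 9

Substituting into the tensile equation gives tensile = 5*pressure - 19.
Solve 5*pressure - 19 = 26: pressure = (26 + 19) / 5 = 9.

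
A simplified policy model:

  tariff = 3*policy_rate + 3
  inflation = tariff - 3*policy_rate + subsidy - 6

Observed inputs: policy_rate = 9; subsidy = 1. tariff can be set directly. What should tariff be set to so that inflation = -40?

tariff = -8

Intervening on tariff fixes its value directly, overriding its dependence on policy_rate.
Substituting into the inflation equation gives inflation = tariff - 32.
Solve tariff - 32 = -40: tariff = (-40 + 32) / 1 = -8.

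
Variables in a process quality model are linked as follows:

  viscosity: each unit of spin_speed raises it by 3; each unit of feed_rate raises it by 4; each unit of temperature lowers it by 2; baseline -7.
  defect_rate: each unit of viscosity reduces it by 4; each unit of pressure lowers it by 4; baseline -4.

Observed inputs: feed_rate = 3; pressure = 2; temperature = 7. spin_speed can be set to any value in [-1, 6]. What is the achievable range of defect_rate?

Substituting into the viscosity equation gives viscosity = 3*spin_speed - 9.
This gives defect_rate = -12*spin_speed + 24.
Linear in spin_speed, so extremes are at the endpoints: spin_speed = -1 gives defect_rate = 36; spin_speed = 6 gives defect_rate = -48.

-48 to 36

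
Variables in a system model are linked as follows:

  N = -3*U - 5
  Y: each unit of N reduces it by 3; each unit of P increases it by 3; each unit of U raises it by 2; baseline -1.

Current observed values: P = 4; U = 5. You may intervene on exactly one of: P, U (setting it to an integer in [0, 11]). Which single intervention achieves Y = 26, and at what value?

Intervening on P: Y = 3*P + 69. Reaching 26 requires P = -43/3, not an integer.
Intervening on U: with other inputs at their observed values, Y = 11*U + 26. Solving for 26 gives U = 0, within [0, 11].

set U = 0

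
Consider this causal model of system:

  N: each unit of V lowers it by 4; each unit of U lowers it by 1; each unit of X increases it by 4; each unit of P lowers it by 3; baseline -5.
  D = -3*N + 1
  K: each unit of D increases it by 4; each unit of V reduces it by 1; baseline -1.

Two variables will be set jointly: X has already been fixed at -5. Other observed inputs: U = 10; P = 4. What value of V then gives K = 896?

V = 7

With X held at -5:
Substituting into the N equation gives N = -4*V - 47.
This gives D = 12*V + 142.
Substituting into the K equation gives K = 47*V + 567.
Solve 47*V + 567 = 896: V = (896 - 567) / 47 = 7.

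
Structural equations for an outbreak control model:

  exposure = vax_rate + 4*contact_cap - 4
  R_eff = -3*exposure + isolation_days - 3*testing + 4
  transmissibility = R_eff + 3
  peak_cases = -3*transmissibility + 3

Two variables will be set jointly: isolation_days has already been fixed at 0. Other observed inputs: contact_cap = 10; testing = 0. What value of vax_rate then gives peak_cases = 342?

With isolation_days held at 0:
Substituting into the exposure equation gives exposure = vax_rate + 36.
R_eff becomes -3*vax_rate - 104.
Substituting into the transmissibility equation gives transmissibility = -3*vax_rate - 101.
Substituting into the peak_cases equation gives peak_cases = 9*vax_rate + 306.
Solve 9*vax_rate + 306 = 342: vax_rate = (342 - 306) / 9 = 4.

vax_rate = 4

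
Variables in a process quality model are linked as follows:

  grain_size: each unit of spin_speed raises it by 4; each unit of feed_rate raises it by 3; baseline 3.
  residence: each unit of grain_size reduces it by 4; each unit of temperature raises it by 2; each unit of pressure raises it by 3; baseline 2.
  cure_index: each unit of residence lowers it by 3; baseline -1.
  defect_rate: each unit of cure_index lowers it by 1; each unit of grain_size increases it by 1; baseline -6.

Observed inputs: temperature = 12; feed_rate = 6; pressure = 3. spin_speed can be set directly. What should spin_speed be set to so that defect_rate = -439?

spin_speed = 7

Substituting into the grain_size equation gives grain_size = 4*spin_speed + 21.
This gives residence = -16*spin_speed - 49.
Substituting into the cure_index equation gives cure_index = 48*spin_speed + 146.
This gives defect_rate = -44*spin_speed - 131.
Solve -44*spin_speed - 131 = -439: spin_speed = (-439 + 131) / -44 = 7.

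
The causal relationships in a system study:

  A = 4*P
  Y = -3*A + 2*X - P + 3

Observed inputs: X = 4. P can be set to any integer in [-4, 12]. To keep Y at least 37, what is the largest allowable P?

Substituting into the Y equation gives Y = -13*P + 11.
Require -13*P + 11 ≥ 37, so P ≤ -2.
The largest integer in [-4, 12] satisfying this is -2.

P = -2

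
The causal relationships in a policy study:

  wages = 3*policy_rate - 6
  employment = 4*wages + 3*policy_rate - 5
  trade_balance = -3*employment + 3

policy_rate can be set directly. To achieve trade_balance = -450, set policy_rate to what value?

Substituting into the employment equation gives employment = 15*policy_rate - 29.
Substituting into the trade_balance equation gives trade_balance = -45*policy_rate + 90.
Solve -45*policy_rate + 90 = -450: policy_rate = (-450 - 90) / -45 = 12.

policy_rate = 12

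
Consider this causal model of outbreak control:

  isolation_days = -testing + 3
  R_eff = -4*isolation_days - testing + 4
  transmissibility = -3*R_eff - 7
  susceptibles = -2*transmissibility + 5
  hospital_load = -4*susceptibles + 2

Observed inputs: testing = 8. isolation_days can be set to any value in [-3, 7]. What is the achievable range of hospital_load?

Intervening on isolation_days fixes its value directly, overriding its dependence on testing.
Substituting into the R_eff equation gives R_eff = -4*isolation_days - 4.
Substituting into the transmissibility equation gives transmissibility = 12*isolation_days + 5.
Substituting into the susceptibles equation gives susceptibles = -24*isolation_days - 5.
So hospital_load = 96*isolation_days + 22.
Linear in isolation_days, so extremes are at the endpoints: isolation_days = -3 gives hospital_load = -266; isolation_days = 7 gives hospital_load = 694.

-266 to 694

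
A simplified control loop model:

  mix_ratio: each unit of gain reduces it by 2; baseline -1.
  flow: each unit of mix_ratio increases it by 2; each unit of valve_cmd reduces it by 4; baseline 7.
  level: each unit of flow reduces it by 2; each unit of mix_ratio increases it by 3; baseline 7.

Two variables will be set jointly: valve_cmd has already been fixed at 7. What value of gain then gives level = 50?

With valve_cmd held at 7:
Substituting into the flow equation gives flow = -4*gain - 23.
level becomes 2*gain + 50.
Solve 2*gain + 50 = 50: gain = (50 - 50) / 2 = 0.

gain = 0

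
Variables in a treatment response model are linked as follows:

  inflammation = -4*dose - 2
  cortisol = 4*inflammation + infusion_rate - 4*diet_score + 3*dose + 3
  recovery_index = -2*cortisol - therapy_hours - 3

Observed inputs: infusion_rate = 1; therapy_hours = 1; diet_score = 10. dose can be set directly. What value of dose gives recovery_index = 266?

Substituting into the cortisol equation gives cortisol = -13*dose - 44.
recovery_index becomes 26*dose + 84.
Solve 26*dose + 84 = 266: dose = (266 - 84) / 26 = 7.

dose = 7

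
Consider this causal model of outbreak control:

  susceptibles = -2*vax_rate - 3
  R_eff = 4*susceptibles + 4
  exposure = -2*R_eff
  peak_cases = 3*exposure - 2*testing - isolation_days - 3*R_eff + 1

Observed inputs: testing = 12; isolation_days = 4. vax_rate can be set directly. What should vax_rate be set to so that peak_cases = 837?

vax_rate = 11

Substituting into the R_eff equation gives R_eff = -8*vax_rate - 8.
So exposure = 16*vax_rate + 16.
So peak_cases = 72*vax_rate + 45.
Solve 72*vax_rate + 45 = 837: vax_rate = (837 - 45) / 72 = 11.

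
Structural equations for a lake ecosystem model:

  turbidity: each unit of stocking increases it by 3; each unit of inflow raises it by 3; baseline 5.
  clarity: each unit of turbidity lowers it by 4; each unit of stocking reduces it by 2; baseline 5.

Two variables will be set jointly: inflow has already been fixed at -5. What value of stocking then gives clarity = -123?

stocking = 12

With inflow held at -5:
Substituting into the turbidity equation gives turbidity = 3*stocking - 10.
clarity becomes -14*stocking + 45.
Solve -14*stocking + 45 = -123: stocking = (-123 - 45) / -14 = 12.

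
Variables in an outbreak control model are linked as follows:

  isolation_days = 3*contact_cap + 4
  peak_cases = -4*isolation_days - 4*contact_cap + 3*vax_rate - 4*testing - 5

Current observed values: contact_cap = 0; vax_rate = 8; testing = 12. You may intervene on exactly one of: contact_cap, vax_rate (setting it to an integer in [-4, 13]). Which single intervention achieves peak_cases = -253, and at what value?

set contact_cap = 13

Intervening on contact_cap: with other inputs at their observed values, peak_cases = -16*contact_cap - 45. Solving for -253 gives contact_cap = 13, within [-4, 13].
Intervening on vax_rate: peak_cases = 3*vax_rate - 69. Reaching -253 requires vax_rate = -184/3, not an integer.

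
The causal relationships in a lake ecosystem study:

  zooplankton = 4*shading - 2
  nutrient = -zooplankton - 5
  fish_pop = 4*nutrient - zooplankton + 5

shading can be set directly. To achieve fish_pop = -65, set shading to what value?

shading = 3

Substituting into the nutrient equation gives nutrient = -4*shading - 3.
So fish_pop = -20*shading - 5.
Solve -20*shading - 5 = -65: shading = (-65 + 5) / -20 = 3.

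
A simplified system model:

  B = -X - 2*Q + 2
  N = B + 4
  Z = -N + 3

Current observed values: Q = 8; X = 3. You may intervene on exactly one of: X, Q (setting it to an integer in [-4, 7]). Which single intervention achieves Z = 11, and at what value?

set X = -2

Intervening on X: with other inputs at their observed values, Z = X + 13. Solving for 11 gives X = -2, within [-4, 7].
Intervening on Q: Z = 2*Q. Reaching 11 requires Q = 11/2, not an integer.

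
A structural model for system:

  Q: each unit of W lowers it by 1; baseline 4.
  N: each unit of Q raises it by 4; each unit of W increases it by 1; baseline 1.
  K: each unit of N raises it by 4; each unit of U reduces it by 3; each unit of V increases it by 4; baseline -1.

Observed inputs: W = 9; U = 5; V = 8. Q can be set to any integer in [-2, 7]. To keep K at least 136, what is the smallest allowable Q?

Intervening on Q fixes its value directly, overriding its dependence on W.
Substituting into the N equation gives N = 4*Q + 10.
This gives K = 16*Q + 56.
Require 16*Q + 56 ≥ 136, so Q ≥ 5.
The smallest integer in [-2, 7] satisfying this is 5.

Q = 5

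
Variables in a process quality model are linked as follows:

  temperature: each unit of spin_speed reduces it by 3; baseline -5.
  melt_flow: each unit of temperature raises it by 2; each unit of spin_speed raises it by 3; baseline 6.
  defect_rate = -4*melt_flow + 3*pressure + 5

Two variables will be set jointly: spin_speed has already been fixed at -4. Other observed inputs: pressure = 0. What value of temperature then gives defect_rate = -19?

temperature = 6

With spin_speed held at -4:
Intervening on temperature fixes its value directly, overriding its dependence on spin_speed.
Substituting into the melt_flow equation gives melt_flow = 2*temperature - 6.
defect_rate becomes -8*temperature + 29.
Solve -8*temperature + 29 = -19: temperature = (-19 - 29) / -8 = 6.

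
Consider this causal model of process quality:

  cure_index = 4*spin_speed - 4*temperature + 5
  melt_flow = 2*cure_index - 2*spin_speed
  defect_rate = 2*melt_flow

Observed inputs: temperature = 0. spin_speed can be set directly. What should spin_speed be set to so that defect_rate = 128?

Substituting into the cure_index equation gives cure_index = 4*spin_speed + 5.
Substituting into the melt_flow equation gives melt_flow = 6*spin_speed + 10.
So defect_rate = 12*spin_speed + 20.
Solve 12*spin_speed + 20 = 128: spin_speed = (128 - 20) / 12 = 9.

spin_speed = 9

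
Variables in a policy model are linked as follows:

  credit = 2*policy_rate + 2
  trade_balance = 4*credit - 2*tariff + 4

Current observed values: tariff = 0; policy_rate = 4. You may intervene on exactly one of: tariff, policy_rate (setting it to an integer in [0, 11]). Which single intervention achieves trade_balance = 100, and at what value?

Intervening on tariff: trade_balance = -2*tariff + 44. Reaching 100 requires tariff = -28, outside [0, 11].
Intervening on policy_rate: with other inputs at their observed values, trade_balance = 8*policy_rate + 12. Solving for 100 gives policy_rate = 11, within [0, 11].

set policy_rate = 11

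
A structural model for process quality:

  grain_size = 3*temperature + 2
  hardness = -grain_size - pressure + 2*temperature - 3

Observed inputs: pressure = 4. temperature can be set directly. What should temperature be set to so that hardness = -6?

temperature = -3

Substituting into the hardness equation gives hardness = -temperature - 9.
Solve -temperature - 9 = -6: temperature = (-6 + 9) / -1 = -3.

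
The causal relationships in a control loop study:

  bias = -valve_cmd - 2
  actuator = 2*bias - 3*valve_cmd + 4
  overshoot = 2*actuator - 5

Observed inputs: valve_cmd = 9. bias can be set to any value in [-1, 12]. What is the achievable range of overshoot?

-55 to -3

Intervening on bias fixes its value directly, overriding its dependence on valve_cmd.
Substituting into the actuator equation gives actuator = 2*bias - 23.
Substituting into the overshoot equation gives overshoot = 4*bias - 51.
Linear in bias, so extremes are at the endpoints: bias = -1 gives overshoot = -55; bias = 12 gives overshoot = -3.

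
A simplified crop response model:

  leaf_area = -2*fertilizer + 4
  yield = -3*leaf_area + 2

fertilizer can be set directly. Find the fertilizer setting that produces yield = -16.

Substituting into the yield equation gives yield = 6*fertilizer - 10.
Solve 6*fertilizer - 10 = -16: fertilizer = (-16 + 10) / 6 = -1.

fertilizer = -1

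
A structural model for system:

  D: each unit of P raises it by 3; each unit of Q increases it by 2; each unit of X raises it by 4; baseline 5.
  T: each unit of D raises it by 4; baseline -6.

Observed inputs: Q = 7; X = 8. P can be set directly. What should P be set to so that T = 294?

P = 8

Substituting into the D equation gives D = 3*P + 51.
So T = 12*P + 198.
Solve 12*P + 198 = 294: P = (294 - 198) / 12 = 8.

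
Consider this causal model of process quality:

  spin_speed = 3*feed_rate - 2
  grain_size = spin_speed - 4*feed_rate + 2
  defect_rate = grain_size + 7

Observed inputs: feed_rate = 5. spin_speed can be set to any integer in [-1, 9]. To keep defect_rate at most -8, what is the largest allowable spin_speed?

Intervening on spin_speed fixes its value directly, overriding its dependence on feed_rate.
Substituting into the grain_size equation gives grain_size = spin_speed - 18.
defect_rate becomes spin_speed - 11.
Require spin_speed - 11 ≤ -8, so spin_speed ≤ 3.
The largest integer in [-1, 9] satisfying this is 3.

spin_speed = 3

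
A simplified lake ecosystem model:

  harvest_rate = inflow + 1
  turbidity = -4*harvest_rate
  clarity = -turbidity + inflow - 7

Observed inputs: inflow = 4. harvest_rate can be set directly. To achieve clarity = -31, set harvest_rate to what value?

harvest_rate = -7

Intervening on harvest_rate fixes its value directly, overriding its dependence on inflow.
Substituting into the clarity equation gives clarity = 4*harvest_rate - 3.
Solve 4*harvest_rate - 3 = -31: harvest_rate = (-31 + 3) / 4 = -7.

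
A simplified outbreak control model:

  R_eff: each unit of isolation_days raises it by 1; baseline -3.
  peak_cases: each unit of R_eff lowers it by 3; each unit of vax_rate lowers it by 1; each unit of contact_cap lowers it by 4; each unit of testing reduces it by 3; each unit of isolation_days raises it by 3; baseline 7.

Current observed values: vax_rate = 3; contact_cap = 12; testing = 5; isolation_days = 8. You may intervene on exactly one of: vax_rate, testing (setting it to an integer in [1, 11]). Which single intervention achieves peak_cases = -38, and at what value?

set testing = 1

Intervening on vax_rate: peak_cases = -vax_rate - 47. Reaching -38 requires vax_rate = -9, outside [1, 11].
Intervening on testing: with other inputs at their observed values, peak_cases = -3*testing - 35. Solving for -38 gives testing = 1, within [1, 11].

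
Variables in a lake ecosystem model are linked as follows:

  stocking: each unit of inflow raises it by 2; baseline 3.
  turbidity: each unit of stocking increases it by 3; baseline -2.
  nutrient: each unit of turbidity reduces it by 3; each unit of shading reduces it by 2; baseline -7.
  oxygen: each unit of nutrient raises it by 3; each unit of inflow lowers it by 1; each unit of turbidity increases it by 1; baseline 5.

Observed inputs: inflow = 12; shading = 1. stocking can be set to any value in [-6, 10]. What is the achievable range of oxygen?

-258 to 126

Intervening on stocking fixes its value directly, overriding its dependence on inflow.
Substituting into the nutrient equation gives nutrient = -9*stocking - 3.
Substituting into the oxygen equation gives oxygen = -24*stocking - 18.
Linear in stocking, so extremes are at the endpoints: stocking = -6 gives oxygen = 126; stocking = 10 gives oxygen = -258.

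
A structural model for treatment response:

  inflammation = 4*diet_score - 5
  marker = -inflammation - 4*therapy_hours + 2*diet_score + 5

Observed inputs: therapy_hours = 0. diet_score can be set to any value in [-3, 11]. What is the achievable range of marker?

-12 to 16

Substituting into the marker equation gives marker = -2*diet_score + 10.
Linear in diet_score, so extremes are at the endpoints: diet_score = -3 gives marker = 16; diet_score = 11 gives marker = -12.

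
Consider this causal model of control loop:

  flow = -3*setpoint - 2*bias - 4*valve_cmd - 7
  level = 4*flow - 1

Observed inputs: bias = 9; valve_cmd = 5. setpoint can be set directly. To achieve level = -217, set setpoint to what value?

Substituting into the flow equation gives flow = -3*setpoint - 45.
Substituting into the level equation gives level = -12*setpoint - 181.
Solve -12*setpoint - 181 = -217: setpoint = (-217 + 181) / -12 = 3.

setpoint = 3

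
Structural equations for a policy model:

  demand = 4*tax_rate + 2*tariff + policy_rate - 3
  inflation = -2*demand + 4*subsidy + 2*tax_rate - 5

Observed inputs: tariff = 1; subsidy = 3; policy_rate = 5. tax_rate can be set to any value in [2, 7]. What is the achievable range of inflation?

-43 to -13

Substituting into the demand equation gives demand = 4*tax_rate + 4.
So inflation = -6*tax_rate - 1.
Linear in tax_rate, so extremes are at the endpoints: tax_rate = 2 gives inflation = -13; tax_rate = 7 gives inflation = -43.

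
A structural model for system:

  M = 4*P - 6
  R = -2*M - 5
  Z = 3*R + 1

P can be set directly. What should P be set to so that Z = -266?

Substituting into the R equation gives R = -8*P + 7.
Substituting into the Z equation gives Z = -24*P + 22.
Solve -24*P + 22 = -266: P = (-266 - 22) / -24 = 12.

P = 12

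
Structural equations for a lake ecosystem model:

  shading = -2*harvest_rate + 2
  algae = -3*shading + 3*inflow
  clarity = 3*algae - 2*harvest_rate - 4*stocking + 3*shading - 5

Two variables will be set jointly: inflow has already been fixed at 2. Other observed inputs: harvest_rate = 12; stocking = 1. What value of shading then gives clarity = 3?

shading = -3

With inflow held at 2:
Intervening on shading fixes its value directly, overriding its dependence on harvest_rate.
Substituting into the algae equation gives algae = -3*shading + 6.
This gives clarity = -6*shading - 15.
Solve -6*shading - 15 = 3: shading = (3 + 15) / -6 = -3.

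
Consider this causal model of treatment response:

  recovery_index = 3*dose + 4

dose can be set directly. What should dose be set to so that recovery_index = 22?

dose = 6

Solve 3*dose + 4 = 22: dose = (22 - 4) / 3 = 6.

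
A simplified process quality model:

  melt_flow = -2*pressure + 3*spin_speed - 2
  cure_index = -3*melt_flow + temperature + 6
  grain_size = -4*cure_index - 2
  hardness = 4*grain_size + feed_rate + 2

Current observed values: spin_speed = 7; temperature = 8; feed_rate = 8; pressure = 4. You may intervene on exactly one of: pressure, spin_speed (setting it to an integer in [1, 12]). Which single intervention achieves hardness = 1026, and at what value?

Intervening on pressure: hardness = -96*pressure + 690. Reaching 1026 requires pressure = -7/2, not an integer.
Intervening on spin_speed: with other inputs at their observed values, hardness = 144*spin_speed - 702. Solving for 1026 gives spin_speed = 12, within [1, 12].

set spin_speed = 12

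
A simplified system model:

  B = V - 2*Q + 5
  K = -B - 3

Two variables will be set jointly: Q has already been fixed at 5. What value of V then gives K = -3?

V = 5

With Q held at 5:
Substituting into the B equation gives B = V - 5.
Substituting into the K equation gives K = -V + 2.
Solve -V + 2 = -3: V = (-3 - 2) / -1 = 5.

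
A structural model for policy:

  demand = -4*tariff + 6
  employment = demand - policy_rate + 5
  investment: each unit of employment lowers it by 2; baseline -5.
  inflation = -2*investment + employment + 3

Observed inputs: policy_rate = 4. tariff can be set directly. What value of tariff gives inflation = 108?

Substituting into the employment equation gives employment = -4*tariff + 7.
So investment = 8*tariff - 19.
So inflation = -20*tariff + 48.
Solve -20*tariff + 48 = 108: tariff = (108 - 48) / -20 = -3.

tariff = -3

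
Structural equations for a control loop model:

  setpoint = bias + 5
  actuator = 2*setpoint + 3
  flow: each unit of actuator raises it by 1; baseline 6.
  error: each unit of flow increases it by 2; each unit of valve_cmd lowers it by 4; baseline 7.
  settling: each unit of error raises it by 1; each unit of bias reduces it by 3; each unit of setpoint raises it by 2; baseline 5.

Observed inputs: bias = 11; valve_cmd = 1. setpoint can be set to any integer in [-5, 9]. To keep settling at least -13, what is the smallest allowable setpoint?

setpoint = -1

Intervening on setpoint fixes its value directly, overriding its dependence on bias.
Substituting into the flow equation gives flow = 2*setpoint + 9.
error becomes 4*setpoint + 21.
settling becomes 6*setpoint - 7.
Require 6*setpoint - 7 ≥ -13, so setpoint ≥ -1.
The smallest integer in [-5, 9] satisfying this is -1.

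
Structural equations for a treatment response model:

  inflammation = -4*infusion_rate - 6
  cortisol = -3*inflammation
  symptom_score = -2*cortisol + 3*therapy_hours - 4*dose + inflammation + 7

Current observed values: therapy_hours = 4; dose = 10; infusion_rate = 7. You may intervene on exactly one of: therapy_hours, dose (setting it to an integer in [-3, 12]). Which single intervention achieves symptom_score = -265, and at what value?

set therapy_hours = 2

Intervening on therapy_hours: with other inputs at their observed values, symptom_score = 3*therapy_hours - 271. Solving for -265 gives therapy_hours = 2, within [-3, 12].
Intervening on dose: symptom_score = -4*dose - 219. Reaching -265 requires dose = 23/2, not an integer.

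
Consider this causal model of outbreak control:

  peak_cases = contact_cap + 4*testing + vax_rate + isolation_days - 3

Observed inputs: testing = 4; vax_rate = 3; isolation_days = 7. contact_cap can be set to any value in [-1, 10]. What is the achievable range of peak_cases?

Substituting into the peak_cases equation gives peak_cases = contact_cap + 23.
Linear in contact_cap, so extremes are at the endpoints: contact_cap = -1 gives peak_cases = 22; contact_cap = 10 gives peak_cases = 33.

22 to 33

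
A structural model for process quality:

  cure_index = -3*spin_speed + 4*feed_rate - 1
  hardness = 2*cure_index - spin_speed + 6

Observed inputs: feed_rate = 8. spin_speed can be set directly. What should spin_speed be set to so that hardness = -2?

spin_speed = 10

Substituting into the cure_index equation gives cure_index = -3*spin_speed + 31.
Substituting into the hardness equation gives hardness = -7*spin_speed + 68.
Solve -7*spin_speed + 68 = -2: spin_speed = (-2 - 68) / -7 = 10.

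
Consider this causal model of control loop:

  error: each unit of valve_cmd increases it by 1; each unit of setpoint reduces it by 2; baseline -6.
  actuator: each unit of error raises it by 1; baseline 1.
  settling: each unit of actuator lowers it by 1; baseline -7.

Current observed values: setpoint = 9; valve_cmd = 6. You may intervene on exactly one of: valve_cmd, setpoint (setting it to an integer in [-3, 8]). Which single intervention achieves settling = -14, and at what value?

set setpoint = -3

Intervening on valve_cmd: settling = -valve_cmd + 16. Reaching -14 requires valve_cmd = 30, outside [-3, 8].
Intervening on setpoint: with other inputs at their observed values, settling = 2*setpoint - 8. Solving for -14 gives setpoint = -3, within [-3, 8].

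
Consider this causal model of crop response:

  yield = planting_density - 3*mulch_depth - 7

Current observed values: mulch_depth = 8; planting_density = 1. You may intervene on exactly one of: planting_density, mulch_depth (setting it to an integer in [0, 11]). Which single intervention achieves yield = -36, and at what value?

Intervening on planting_density: yield = planting_density - 31. Reaching -36 requires planting_density = -5, outside [0, 11].
Intervening on mulch_depth: with other inputs at their observed values, yield = -3*mulch_depth - 6. Solving for -36 gives mulch_depth = 10, within [0, 11].

set mulch_depth = 10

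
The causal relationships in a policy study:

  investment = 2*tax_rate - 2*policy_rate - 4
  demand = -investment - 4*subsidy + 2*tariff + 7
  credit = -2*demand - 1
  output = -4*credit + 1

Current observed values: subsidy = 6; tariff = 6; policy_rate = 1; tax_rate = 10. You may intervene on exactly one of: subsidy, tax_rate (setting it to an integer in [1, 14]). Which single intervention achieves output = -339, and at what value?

Intervening on subsidy: with other inputs at their observed values, output = -32*subsidy + 45. Solving for -339 gives subsidy = 12, within [1, 14].
Intervening on tax_rate: output = -16*tax_rate + 13. Reaching -339 requires tax_rate = 22, outside [1, 14].

set subsidy = 12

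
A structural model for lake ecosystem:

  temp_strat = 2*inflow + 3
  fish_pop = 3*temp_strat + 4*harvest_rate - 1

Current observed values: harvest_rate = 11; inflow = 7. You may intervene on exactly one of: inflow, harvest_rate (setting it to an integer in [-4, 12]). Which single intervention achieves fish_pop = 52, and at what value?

Intervening on inflow: with other inputs at their observed values, fish_pop = 6*inflow + 52. Solving for 52 gives inflow = 0, within [-4, 12].
Intervening on harvest_rate: fish_pop = 4*harvest_rate + 50. Reaching 52 requires harvest_rate = 1/2, not an integer.

set inflow = 0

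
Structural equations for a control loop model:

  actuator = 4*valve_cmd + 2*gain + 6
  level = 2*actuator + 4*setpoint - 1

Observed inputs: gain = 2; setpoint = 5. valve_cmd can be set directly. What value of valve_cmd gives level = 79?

valve_cmd = 5

Substituting into the actuator equation gives actuator = 4*valve_cmd + 10.
So level = 8*valve_cmd + 39.
Solve 8*valve_cmd + 39 = 79: valve_cmd = (79 - 39) / 8 = 5.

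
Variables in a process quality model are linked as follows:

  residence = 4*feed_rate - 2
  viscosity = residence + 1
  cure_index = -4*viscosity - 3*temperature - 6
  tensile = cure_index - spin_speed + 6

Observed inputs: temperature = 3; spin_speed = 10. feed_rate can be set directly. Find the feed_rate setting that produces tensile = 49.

Substituting into the viscosity equation gives viscosity = 4*feed_rate - 1.
So cure_index = -16*feed_rate - 11.
tensile becomes -16*feed_rate - 15.
Solve -16*feed_rate - 15 = 49: feed_rate = (49 + 15) / -16 = -4.

feed_rate = -4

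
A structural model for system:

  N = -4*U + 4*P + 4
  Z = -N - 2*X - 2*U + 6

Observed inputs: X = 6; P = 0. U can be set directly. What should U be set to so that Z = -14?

Substituting into the N equation gives N = -4*U + 4.
Substituting into the Z equation gives Z = 2*U - 10.
Solve 2*U - 10 = -14: U = (-14 + 10) / 2 = -2.

U = -2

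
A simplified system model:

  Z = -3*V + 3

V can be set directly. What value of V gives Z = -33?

Solve -3*V + 3 = -33: V = (-33 - 3) / -3 = 12.

V = 12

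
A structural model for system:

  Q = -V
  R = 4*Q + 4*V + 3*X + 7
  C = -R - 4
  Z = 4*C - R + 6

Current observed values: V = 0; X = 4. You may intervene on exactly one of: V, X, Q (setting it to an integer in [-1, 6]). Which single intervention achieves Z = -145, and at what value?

Intervening on V: the paths from V to Z cancel (net effect zero), leaving Z = -105; -145 is unreachable this way.
Intervening on X: Z = -15*X - 45. Reaching -145 requires X = 20/3, not an integer.
Intervening on Q: with other inputs at their observed values, Z = -20*Q - 105. Solving for -145 gives Q = 2, within [-1, 6].

set Q = 2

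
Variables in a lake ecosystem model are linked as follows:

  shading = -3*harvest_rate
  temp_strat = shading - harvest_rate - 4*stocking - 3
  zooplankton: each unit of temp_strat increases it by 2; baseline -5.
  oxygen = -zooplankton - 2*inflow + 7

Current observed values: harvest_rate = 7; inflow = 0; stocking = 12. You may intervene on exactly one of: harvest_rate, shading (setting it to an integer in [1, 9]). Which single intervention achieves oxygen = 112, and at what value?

set shading = 8

Intervening on harvest_rate: oxygen = 8*harvest_rate + 114. Reaching 112 requires harvest_rate = -1/4, not an integer.
Intervening on shading: with other inputs at their observed values, oxygen = -2*shading + 128. Solving for 112 gives shading = 8, within [1, 9].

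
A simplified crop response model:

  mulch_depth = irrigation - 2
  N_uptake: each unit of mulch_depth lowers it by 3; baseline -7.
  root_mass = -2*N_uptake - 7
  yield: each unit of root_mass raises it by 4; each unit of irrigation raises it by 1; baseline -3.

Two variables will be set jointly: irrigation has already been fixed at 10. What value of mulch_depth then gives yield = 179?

mulch_depth = 6

With irrigation held at 10:
Intervening on mulch_depth fixes its value directly, overriding its dependence on irrigation.
Substituting into the root_mass equation gives root_mass = 6*mulch_depth + 7.
This gives yield = 24*mulch_depth + 35.
Solve 24*mulch_depth + 35 = 179: mulch_depth = (179 - 35) / 24 = 6.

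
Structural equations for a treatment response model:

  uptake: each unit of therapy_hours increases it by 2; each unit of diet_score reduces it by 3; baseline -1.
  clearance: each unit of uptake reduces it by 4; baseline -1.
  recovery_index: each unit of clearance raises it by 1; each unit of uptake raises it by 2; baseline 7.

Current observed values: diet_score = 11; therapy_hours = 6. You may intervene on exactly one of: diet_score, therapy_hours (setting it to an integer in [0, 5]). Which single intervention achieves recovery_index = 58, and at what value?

set therapy_hours = 4

Intervening on diet_score: recovery_index = 6*diet_score - 16. Reaching 58 requires diet_score = 37/3, not an integer.
Intervening on therapy_hours: with other inputs at their observed values, recovery_index = -4*therapy_hours + 74. Solving for 58 gives therapy_hours = 4, within [0, 5].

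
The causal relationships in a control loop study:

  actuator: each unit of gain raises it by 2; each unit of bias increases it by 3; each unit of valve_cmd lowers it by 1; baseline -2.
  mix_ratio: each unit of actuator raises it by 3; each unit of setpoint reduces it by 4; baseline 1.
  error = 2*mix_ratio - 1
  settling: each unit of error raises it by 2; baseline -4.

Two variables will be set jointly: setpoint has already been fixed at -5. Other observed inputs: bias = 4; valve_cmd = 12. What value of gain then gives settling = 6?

gain = -2

With setpoint held at -5:
Substituting into the actuator equation gives actuator = 2*gain - 2.
So mix_ratio = 6*gain + 15.
Substituting into the error equation gives error = 12*gain + 29.
Substituting into the settling equation gives settling = 24*gain + 54.
Solve 24*gain + 54 = 6: gain = (6 - 54) / 24 = -2.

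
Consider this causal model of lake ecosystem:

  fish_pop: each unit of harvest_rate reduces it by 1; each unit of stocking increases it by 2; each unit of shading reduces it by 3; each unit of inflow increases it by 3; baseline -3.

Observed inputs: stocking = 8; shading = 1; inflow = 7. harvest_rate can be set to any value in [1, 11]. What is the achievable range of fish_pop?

20 to 30

Substituting into the fish_pop equation gives fish_pop = -harvest_rate + 31.
Linear in harvest_rate, so extremes are at the endpoints: harvest_rate = 1 gives fish_pop = 30; harvest_rate = 11 gives fish_pop = 20.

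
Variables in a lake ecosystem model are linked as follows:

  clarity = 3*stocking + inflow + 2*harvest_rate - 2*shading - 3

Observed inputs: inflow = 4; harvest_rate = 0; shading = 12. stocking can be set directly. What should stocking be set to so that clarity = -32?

Substituting into the clarity equation gives clarity = 3*stocking - 23.
Solve 3*stocking - 23 = -32: stocking = (-32 + 23) / 3 = -3.

stocking = -3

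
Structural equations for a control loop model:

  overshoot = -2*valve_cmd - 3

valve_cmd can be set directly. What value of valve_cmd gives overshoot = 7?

Solve -2*valve_cmd - 3 = 7: valve_cmd = (7 + 3) / -2 = -5.

valve_cmd = -5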